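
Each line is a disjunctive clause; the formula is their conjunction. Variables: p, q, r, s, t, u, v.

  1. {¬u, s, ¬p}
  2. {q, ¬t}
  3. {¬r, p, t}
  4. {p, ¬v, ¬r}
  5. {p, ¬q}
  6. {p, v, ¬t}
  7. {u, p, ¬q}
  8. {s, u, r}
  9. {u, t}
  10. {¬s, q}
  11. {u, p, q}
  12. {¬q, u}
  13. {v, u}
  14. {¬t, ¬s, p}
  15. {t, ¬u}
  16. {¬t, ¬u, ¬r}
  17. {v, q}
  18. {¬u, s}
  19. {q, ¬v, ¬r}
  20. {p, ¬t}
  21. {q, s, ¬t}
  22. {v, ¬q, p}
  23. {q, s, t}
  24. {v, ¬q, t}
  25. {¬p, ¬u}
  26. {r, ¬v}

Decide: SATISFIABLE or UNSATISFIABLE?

q = True:
  propagation gives p=True, u=True; an empty clause results — contradiction.
q = False:
  propagation gives t=False, u=True; an empty clause results — contradiction.
Every branch closes, so no satisfying assignment exists.

UNSATISFIABLE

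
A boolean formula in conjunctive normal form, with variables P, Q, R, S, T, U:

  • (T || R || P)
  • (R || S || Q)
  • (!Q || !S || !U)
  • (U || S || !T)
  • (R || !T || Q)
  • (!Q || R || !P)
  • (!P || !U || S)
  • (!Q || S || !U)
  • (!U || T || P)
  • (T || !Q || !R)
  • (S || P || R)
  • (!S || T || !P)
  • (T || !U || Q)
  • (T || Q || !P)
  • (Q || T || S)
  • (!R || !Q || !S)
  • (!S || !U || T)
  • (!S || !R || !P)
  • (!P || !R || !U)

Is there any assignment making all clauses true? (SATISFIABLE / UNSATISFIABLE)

SATISFIABLE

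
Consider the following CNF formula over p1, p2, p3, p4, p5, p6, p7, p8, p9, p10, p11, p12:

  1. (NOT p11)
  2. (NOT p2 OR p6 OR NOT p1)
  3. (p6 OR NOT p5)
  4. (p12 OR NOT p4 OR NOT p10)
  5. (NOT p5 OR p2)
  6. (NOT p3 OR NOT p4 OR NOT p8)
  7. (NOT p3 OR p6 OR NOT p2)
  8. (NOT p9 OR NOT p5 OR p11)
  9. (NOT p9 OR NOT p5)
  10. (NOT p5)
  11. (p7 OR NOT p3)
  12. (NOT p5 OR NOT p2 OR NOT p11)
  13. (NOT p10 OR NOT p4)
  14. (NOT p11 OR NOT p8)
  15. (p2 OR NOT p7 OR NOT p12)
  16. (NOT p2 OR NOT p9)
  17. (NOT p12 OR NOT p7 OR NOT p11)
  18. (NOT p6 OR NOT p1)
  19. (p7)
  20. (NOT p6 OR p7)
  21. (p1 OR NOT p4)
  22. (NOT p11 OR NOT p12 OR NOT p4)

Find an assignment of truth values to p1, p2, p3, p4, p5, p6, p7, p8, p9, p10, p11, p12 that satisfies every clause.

p1 = True, p2 = False, p3 = False, p4 = True, p5 = False, p6 = False, p7 = True, p8 = True, p9 = False, p10 = False, p11 = False, p12 = False

Unit propagation: (NOT p11) forces p11 = False.
The clause (NOT p5) is unit: p5 must be False.
Unit propagation: (p7) forces p7 = True.
Pure literal: p3 appears only negated; assign p3 = False.
Pure literal: p9 appears only negated; assign p9 = False.
Set p1 = True and propagate.
  then p6 is forced to False.
  then p2 is forced to False.
  then p12 is forced to False.
For the remaining variables, p4 = True, p8 = True, p10 = False works.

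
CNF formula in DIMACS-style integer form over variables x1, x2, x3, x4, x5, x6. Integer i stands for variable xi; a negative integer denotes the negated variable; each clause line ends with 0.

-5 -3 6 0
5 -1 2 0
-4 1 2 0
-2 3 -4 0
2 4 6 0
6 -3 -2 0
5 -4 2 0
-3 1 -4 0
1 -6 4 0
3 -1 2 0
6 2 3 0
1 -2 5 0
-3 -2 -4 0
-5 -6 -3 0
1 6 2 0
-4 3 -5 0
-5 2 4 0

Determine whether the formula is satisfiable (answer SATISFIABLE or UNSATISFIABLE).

SATISFIABLE

Try x1 = False.
Set x2 = True and propagate.
  then x5 is forced to True.
For the remaining variables, x3 = False, x4 = False, x6 = False works.
So x1=0  x2=1  x3=0  x4=0  x5=1  x6=0 is a satisfying assignment.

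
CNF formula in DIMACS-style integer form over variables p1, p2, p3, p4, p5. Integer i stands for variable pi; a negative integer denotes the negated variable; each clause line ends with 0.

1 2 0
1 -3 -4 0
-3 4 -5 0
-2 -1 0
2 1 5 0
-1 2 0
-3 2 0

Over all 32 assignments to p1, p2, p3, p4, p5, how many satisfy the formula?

5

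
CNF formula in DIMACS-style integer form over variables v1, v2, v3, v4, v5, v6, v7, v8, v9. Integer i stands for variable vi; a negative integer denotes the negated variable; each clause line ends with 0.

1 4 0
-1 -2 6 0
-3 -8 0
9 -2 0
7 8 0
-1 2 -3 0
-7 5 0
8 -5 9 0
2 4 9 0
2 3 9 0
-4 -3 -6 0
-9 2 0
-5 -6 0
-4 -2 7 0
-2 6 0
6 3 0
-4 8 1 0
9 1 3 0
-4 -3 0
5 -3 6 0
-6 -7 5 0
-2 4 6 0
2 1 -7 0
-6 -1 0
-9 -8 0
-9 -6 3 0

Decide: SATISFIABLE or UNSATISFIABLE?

v2 = True:
  propagation gives v9=True, v6=True, v5=False, v7=False; an empty clause results — contradiction.
v2 = False:
  propagation gives v9=False, v4=True, v3=True; an empty clause results — contradiction.
Every branch closes, so no satisfying assignment exists.

UNSATISFIABLE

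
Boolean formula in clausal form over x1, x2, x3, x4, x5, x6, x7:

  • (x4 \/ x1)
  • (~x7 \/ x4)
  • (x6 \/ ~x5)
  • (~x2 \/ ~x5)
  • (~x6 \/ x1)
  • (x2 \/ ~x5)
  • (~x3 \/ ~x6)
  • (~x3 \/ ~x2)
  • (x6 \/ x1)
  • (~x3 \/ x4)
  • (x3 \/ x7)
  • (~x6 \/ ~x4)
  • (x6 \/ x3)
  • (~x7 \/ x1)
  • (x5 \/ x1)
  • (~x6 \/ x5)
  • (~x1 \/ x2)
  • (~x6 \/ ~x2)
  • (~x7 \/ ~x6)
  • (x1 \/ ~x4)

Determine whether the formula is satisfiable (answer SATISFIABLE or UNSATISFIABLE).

UNSATISFIABLE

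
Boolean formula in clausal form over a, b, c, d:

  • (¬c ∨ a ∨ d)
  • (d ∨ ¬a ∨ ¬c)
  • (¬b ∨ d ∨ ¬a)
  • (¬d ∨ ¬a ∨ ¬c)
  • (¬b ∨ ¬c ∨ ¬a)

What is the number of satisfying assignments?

9

Split on a, then c.
  a=1, c=1: a clause becomes empty — 0.
  a=1, c=0: remaining (b,d) ∈ {(0,0); (0,1); (1,1)} — 3.
  a=0, c=1: remaining (b,d) ∈ {(0,1); (1,1)} — 2.
  a=0, c=0: remaining (b,d) ∈ {(0,0); (0,1); (1,0); (1,1)} — 4.
Total: 0 + 3 + 2 + 4 = 9.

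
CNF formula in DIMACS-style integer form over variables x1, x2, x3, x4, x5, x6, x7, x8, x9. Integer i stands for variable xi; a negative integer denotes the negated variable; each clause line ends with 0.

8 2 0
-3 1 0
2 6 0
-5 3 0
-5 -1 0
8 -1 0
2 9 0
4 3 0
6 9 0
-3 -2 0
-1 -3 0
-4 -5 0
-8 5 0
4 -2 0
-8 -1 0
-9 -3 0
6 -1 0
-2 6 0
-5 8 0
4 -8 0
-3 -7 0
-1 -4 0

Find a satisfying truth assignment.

Pure literal: x6 appears only positively; assign x6 = True.
Pure literal: x7 appears only negated; assign x7 = False.
Try x1 = False.
  then x3 is forced to False.
  then x5 is forced to False.
  then x4 is forced to True.
  then x8 is forced to False.
  then x2 is forced to True.
x9 is now unconstrained; take x9 = True.

x1=F, x2=T, x3=F, x4=T, x5=F, x6=T, x7=F, x8=F, x9=T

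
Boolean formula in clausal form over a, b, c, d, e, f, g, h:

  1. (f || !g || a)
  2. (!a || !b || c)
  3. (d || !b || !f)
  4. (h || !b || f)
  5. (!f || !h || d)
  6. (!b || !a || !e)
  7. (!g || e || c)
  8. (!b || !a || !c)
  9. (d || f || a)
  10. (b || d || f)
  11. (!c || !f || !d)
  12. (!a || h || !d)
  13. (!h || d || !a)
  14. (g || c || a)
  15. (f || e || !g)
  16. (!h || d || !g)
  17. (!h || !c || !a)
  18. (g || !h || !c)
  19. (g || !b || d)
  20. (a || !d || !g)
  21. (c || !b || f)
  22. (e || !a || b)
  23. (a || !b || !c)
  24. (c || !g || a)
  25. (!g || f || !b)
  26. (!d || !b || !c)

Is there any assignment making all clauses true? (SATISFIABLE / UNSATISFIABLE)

Try a = False.
The remaining clauses are satisfied by b = False, c = True, d = False, e = True, f = True, g = True, h = False.
So a=0, b=0, c=1, d=0, e=1, f=1, g=1, h=0 is a satisfying assignment.

SATISFIABLE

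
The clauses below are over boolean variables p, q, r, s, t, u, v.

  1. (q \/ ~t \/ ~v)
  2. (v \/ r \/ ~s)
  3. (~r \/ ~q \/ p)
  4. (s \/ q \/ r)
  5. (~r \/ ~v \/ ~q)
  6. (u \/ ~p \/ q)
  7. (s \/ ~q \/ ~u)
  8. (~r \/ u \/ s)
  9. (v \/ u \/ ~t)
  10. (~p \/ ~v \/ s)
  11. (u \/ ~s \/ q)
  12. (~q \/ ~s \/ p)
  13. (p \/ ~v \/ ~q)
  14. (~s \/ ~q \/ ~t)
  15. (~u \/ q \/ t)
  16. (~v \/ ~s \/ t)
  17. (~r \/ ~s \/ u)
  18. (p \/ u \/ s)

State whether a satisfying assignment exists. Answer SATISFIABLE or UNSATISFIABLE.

SATISFIABLE

Branch on p: take p = True.
Try q = True.
Try r = False.
For the remaining variables, s = False, t = False, u = False, v = False works.
Every clause has at least one true literal under this assignment.
So p = 1  q = 1  r = 0  s = 0  t = 0  u = 0  v = 0 is a satisfying assignment.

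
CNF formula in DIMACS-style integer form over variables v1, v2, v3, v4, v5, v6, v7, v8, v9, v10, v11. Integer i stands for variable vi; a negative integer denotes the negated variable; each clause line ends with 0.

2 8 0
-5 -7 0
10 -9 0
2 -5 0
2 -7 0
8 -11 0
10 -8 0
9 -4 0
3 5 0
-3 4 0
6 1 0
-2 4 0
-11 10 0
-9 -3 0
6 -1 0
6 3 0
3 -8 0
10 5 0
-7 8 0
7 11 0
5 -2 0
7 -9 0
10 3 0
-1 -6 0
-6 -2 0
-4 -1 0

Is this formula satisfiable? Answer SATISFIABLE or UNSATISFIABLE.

UNSATISFIABLE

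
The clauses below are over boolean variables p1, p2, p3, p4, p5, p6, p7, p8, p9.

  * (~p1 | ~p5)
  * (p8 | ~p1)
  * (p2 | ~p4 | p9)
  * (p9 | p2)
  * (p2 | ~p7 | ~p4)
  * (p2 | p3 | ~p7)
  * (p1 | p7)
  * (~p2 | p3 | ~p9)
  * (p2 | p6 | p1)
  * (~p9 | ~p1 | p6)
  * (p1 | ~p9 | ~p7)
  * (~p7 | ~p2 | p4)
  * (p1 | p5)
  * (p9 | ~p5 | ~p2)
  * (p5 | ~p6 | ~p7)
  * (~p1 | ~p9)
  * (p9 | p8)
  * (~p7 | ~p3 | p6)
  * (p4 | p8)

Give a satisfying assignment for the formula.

p1 = T, p2 = T, p3 = T, p4 = T, p5 = F, p6 = F, p7 = F, p8 = T, p9 = F

Check each clause:
  1. (~p1 | ~p5) — ~p5 is true.
  2. (p8 | ~p1) — p8 is true.
  3. (~p4 | p9 | p2) — p2 is true.
  4. (p9 | p2) — p2 is true.
  5. (~p4 | p2 | ~p7) — ~p7 is true.
  6. (p2 | ~p7 | p3) — ~p7 is true.
  7. (p1 | p7) — p1 is true.
  8. (~p2 | p3 | ~p9) — p3 is true.
  9. (p6 | p1 | p2) — p1 is true.
  10. (~p1 | p6 | ~p9) — ~p9 is true.
  11. (p1 | ~p9 | ~p7) — ~p7 is true.
  12. (p4 | ~p2 | ~p7) — ~p7 is true.
  13. (p1 | p5) — p1 is true.
  14. (~p5 | p9 | ~p2) — ~p5 is true.
  15. (p5 | ~p6 | ~p7) — ~p7 is true.
  16. (~p1 | ~p9) — ~p9 is true.
  17. (p9 | p8) — p8 is true.
  18. (p6 | ~p7 | ~p3) — ~p7 is true.
  19. (p4 | p8) — p8 is true.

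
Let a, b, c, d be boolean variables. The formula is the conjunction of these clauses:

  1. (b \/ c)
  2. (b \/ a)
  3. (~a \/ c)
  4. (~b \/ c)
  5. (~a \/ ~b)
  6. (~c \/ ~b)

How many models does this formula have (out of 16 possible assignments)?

2

Satisfying assignments:
  a=1 b=0 c=1 d=0
  a=1 b=0 c=1 d=1
That's 2 in total.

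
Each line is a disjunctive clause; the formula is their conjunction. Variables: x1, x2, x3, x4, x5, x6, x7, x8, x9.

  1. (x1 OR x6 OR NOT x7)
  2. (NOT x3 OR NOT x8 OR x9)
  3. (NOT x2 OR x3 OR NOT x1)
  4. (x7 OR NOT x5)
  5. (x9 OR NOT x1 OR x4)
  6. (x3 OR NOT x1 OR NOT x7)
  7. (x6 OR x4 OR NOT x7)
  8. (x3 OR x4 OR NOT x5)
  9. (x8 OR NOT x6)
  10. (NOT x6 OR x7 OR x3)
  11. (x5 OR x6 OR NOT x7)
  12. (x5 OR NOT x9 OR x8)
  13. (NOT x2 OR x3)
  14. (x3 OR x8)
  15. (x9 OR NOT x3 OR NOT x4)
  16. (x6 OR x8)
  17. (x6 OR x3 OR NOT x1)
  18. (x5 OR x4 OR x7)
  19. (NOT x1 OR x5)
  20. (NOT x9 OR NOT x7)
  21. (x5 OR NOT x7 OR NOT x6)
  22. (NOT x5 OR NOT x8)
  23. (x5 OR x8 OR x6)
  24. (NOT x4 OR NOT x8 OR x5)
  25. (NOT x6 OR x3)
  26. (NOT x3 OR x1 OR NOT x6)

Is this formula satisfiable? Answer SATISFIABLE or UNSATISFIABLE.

UNSATISFIABLE

x3 = True:
  x5 = True:
    propagation gives x7=True, x9=False, x8=False, x6=False; an empty clause results — contradiction.
  x5 = False:
    propagation gives x1=False, x6=False, x7=False, x8=True; an empty clause results — contradiction.
x3 = False:
  propagation gives x2=False, x8=True, x5=False, x1=False; an empty clause results — contradiction.
Every branch closes, so no satisfying assignment exists.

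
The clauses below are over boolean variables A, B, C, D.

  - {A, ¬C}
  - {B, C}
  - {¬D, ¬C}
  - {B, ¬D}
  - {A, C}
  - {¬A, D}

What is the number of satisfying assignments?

1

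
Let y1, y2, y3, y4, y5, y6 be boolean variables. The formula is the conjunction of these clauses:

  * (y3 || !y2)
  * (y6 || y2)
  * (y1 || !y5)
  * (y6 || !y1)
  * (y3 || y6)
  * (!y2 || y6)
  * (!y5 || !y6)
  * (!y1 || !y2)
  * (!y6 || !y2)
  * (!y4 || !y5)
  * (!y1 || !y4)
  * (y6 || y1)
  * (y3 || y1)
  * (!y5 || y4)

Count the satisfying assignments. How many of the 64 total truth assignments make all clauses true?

4

Satisfying assignments:
  y1=F y2=F y3=T y4=F y5=F y6=T
  y1=F y2=F y3=T y4=T y5=F y6=T
  y1=T y2=F y3=F y4=F y5=F y6=T
  y1=T y2=F y3=T y4=F y5=F y6=T
That's 4 in total.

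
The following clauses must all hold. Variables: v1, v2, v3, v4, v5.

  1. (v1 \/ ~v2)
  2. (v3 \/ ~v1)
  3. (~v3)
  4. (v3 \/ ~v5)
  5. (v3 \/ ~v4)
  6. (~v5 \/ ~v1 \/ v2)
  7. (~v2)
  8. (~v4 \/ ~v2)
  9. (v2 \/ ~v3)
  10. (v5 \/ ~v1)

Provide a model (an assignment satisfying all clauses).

v1 = F, v2 = F, v3 = F, v4 = F, v5 = F

Check each clause:
  1. (v1 \/ ~v2) — ~v2 is true.
  2. (~v1 \/ v3) — ~v1 is true.
  3. (~v3) — ~v3 is true.
  4. (~v5 \/ v3) — ~v5 is true.
  5. (v3 \/ ~v4) — ~v4 is true.
  6. (~v5 \/ ~v1 \/ v2) — ~v5 is true.
  7. (~v2) — ~v2 is true.
  8. (~v4 \/ ~v2) — ~v4 is true.
  9. (~v3 \/ v2) — ~v3 is true.
  10. (v5 \/ ~v1) — ~v1 is true.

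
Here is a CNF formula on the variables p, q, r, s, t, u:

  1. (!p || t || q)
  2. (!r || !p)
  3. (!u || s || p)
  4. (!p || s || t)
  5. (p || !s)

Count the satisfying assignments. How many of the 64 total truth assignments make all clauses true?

Split on p, then s.
  p=1, s=1: u free; 3 ways for (q,r,t) × 2^1 = 6.
  p=1, s=0: remaining (q,r,t,u) ∈ {(0,0,1,0); (0,0,1,1); (1,0,1,0); (1,0,1,1)} — 4.
  p=0, s=1: a clause becomes empty — 0.
  p=0, s=0: forces u=0; q, r, t free → 2^3 = 8.
Total: 6 + 4 + 0 + 8 = 18.

18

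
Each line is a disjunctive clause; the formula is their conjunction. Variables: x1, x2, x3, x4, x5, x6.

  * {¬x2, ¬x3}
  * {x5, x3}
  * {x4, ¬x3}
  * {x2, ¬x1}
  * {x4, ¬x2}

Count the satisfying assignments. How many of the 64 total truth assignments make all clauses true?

Split on x2, then x3.
  x2=1, x3=1: a clause becomes empty — 0.
  x2=1, x3=0: remaining (x1,x4,x5,x6) ∈ {(0,1,1,0); (0,1,1,1); (1,1,1,0); (1,1,1,1)} — 4.
  x2=0, x3=1: remaining (x1,x4,x5,x6) ∈ {(0,1,0,0); (0,1,0,1); (0,1,1,0); (0,1,1,1)} — 4.
  x2=0, x3=0: remaining (x1,x4,x5,x6) ∈ {(0,0,1,0); (0,0,1,1); (0,1,1,0); (0,1,1,1)} — 4.
Total: 0 + 4 + 4 + 4 = 12.

12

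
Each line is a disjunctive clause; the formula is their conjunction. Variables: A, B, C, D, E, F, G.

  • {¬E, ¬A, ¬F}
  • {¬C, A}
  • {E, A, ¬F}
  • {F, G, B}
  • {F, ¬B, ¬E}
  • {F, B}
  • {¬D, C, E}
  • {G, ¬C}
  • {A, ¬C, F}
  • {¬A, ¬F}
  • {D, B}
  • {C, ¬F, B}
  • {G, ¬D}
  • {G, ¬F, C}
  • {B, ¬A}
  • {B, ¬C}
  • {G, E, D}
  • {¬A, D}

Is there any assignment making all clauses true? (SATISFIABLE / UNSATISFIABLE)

SATISFIABLE

G occurs only positively in the remaining clauses — set G = True.
Set A = False and propagate.
  then C is forced to False.
The remaining clauses are satisfied by B = True, D = False, E = False, F = False.
Every clause has at least one true literal under this assignment.
So A = F, B = T, C = F, D = F, E = F, F = F, G = T is a satisfying assignment.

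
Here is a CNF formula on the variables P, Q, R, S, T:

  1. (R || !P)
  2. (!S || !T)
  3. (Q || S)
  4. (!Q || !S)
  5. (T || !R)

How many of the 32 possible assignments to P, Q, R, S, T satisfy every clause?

5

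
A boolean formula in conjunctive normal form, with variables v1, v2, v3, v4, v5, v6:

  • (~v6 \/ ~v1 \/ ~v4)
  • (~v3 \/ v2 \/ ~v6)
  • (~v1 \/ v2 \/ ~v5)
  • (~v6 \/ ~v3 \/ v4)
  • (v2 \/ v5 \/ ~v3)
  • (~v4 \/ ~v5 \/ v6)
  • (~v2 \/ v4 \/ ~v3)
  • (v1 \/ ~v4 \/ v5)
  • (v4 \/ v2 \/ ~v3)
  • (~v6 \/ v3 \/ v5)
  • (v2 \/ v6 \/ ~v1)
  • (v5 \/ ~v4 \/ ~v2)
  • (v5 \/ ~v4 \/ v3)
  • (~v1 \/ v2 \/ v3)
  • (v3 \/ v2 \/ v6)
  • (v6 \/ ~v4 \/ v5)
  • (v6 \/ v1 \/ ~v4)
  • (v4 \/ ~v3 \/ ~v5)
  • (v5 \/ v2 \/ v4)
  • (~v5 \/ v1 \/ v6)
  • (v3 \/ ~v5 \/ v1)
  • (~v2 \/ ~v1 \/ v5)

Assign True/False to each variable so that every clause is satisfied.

Try v1 = True.
The remaining clauses are satisfied by v2 = True, v3 = False, v4 = False, v5 = True, v6 = True.
Every clause has at least one true literal under this assignment.

v1=T, v2=T, v3=F, v4=F, v5=T, v6=T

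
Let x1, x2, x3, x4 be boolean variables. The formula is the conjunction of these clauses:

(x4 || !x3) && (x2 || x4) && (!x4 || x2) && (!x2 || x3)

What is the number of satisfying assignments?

2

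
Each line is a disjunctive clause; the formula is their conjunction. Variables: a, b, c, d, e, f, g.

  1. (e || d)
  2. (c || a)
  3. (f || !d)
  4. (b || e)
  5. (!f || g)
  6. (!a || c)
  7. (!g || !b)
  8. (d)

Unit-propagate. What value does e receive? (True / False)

True

Unit clause (d) sets d = True.
(!d || f) with d = True leaves only f, so f = True.
In (g || !f), !f is now false; g must hold, so g = True.
From (!b || !g) and g = True: b = False.
In (e || b), b is now false; e must hold, so e = True.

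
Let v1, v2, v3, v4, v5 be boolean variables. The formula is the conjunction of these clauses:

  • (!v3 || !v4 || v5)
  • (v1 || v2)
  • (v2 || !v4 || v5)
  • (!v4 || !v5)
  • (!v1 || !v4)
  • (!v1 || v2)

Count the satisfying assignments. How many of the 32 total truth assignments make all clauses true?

9

Case analysis on v4 and v1:
  v4=T, v1=T: a clause becomes empty — 0.
  v4=T, v1=F: remaining (v2,v3,v5) ∈ {(T,F,F)} — 1.
  v4=F, v1=T: remaining (v2,v3,v5) ∈ {(T,F,F); (T,F,T); (T,T,F); (T,T,T)} — 4.
  v4=F, v1=F: remaining (v2,v3,v5) ∈ {(T,F,F); (T,F,T); (T,T,F); (T,T,T)} — 4.
Total: 0 + 1 + 4 + 4 = 9.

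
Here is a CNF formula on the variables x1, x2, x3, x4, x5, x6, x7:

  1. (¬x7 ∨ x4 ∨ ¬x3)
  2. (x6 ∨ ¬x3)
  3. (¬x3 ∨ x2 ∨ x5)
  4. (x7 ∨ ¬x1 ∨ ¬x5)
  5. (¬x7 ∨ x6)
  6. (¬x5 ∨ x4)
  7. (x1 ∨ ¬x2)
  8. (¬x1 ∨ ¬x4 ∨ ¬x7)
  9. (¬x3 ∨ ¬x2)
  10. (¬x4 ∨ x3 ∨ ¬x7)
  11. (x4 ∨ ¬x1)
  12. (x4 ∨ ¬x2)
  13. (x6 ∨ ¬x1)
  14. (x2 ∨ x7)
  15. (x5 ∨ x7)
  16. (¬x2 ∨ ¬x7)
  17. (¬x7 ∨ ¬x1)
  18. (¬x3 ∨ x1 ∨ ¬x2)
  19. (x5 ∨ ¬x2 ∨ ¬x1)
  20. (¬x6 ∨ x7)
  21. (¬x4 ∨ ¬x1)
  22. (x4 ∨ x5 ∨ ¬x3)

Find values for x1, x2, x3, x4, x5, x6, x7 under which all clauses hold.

x1=False  x2=False  x3=False  x4=False  x5=False  x6=True  x7=True

Branch on x1: take x1 = False.
  then x2 is forced to False.
  then x7 is forced to True.
  then x6 is forced to True.
For the remaining variables, x3 = False, x4 = False, x5 = False works.
Every clause has at least one true literal under this assignment.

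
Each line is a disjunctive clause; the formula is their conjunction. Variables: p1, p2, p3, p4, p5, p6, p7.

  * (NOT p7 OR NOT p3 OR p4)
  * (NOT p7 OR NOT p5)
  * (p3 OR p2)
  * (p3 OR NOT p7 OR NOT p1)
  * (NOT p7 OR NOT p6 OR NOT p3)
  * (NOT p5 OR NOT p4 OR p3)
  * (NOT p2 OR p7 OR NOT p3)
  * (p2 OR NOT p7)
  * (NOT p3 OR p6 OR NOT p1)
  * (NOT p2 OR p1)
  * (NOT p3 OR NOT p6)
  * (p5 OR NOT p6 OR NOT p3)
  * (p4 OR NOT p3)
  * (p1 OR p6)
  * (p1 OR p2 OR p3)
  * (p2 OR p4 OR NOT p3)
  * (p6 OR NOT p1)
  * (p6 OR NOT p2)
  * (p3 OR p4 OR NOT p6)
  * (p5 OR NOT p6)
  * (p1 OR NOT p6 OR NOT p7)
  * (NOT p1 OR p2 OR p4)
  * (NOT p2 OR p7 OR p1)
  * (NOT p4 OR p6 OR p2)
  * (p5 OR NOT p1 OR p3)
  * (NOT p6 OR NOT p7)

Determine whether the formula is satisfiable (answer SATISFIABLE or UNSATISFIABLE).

p3 = True:
  propagation gives p6=False, p1=False; an empty clause results — contradiction.
p3 = False:
  propagation gives p2=True, p1=True, p7=False, p6=True; an empty clause results — contradiction.
Every branch closes, so no satisfying assignment exists.

UNSATISFIABLE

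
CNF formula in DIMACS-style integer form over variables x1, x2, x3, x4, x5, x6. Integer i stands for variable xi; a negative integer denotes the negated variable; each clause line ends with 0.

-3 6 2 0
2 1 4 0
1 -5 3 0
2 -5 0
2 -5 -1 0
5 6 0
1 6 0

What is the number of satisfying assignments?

Split on x1, then x2.
  x1=T, x2=T: x3, x4 free; 3 ways for (x5,x6) × 2^2 = 12.
  x1=T, x2=F: remaining (x3,x4,x5,x6) ∈ {(F,F,F,T); (F,T,F,T); (T,F,F,T); (T,T,F,T)} — 4.
  x1=F, x2=T: x4 free; 3 ways for (x3,x5,x6) × 2^1 = 6.
  x1=F, x2=F: remaining (x3,x4,x5,x6) ∈ {(F,T,F,T); (T,T,F,T)} — 2.
Total: 12 + 4 + 6 + 2 = 24.

24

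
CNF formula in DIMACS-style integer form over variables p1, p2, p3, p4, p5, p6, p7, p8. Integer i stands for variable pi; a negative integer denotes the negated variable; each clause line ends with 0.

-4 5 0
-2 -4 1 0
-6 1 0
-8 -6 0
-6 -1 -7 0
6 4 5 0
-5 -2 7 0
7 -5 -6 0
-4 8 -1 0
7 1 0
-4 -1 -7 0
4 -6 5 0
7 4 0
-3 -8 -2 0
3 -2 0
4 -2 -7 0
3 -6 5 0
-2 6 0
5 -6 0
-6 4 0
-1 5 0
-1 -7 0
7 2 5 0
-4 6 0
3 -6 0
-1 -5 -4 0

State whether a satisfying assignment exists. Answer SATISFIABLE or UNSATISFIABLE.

SATISFIABLE

Set p1 = False and propagate.
  then p6 is forced to False.
  then p7 is forced to True.
  then p2 is forced to False.
  then p4 is forced to False.
  then p5 is forced to True.
p3, p8 are now unconstrained; take p3 = False, p8 = False.
So p1=F, p2=F, p3=F, p4=F, p5=T, p6=F, p7=T, p8=F is a satisfying assignment.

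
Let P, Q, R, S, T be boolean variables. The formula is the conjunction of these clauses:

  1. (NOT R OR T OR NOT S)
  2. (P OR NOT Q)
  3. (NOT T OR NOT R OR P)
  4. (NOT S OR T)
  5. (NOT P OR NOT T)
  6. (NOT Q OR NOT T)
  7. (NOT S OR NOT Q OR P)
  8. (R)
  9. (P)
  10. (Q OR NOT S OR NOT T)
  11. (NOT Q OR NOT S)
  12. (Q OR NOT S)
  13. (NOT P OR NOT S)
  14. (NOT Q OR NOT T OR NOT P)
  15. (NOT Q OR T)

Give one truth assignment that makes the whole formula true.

P=T, Q=F, R=T, S=F, T=F

The clause (R) is unit: R must be True.
(P) is a unit clause, so P = True.
(NOT T) is a unit clause, so T = False.
(NOT S) is a unit clause, so S = False.
(NOT Q) is a unit clause, so Q = False.
Every clause has at least one true literal under this assignment.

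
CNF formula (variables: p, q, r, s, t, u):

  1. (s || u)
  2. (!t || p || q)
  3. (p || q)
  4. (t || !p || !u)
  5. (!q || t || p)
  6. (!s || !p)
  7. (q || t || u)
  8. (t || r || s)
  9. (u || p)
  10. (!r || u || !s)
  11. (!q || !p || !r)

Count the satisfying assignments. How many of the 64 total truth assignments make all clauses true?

The models are:
  p=F q=T r=F s=F t=T u=T
  p=F q=T r=F s=T t=T u=T
  p=F q=T r=T s=F t=T u=T
  p=F q=T r=T s=T t=T u=T
  p=T q=F r=F s=F t=T u=T
  p=T q=F r=T s=F t=T u=T
  p=T q=T r=F s=F t=T u=T
That's 7 in total.

7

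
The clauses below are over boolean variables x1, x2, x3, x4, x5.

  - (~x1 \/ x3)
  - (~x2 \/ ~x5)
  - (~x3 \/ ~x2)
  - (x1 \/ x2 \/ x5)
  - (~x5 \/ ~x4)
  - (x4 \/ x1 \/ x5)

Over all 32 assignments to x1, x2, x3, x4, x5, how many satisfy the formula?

The models are:
  x1=F x2=F x3=F x4=F x5=T
  x1=F x2=F x3=T x4=F x5=T
  x1=F x2=T x3=F x4=T x5=F
  x1=T x2=F x3=T x4=F x5=F
  x1=T x2=F x3=T x4=F x5=T
  x1=T x2=F x3=T x4=T x5=F
That's 6 in total.

6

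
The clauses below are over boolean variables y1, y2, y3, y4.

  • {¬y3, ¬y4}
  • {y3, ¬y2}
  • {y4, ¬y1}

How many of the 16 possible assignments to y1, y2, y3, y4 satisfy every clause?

The models are:
  y1=F y2=F y3=F y4=F
  y1=F y2=F y3=F y4=T
  y1=F y2=F y3=T y4=F
  y1=F y2=T y3=T y4=F
  y1=T y2=F y3=F y4=T
That's 5 in total.

5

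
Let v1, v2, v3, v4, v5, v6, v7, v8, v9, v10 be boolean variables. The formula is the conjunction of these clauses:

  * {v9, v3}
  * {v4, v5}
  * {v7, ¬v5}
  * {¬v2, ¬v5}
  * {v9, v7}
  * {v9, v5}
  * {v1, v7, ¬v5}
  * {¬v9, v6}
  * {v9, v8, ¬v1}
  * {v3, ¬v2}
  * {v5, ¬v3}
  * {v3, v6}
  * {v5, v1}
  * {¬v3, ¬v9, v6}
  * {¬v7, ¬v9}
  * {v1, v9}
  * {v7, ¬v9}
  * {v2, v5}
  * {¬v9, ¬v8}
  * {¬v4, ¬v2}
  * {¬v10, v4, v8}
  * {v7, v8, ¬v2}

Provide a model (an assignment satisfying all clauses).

v1 = T, v2 = F, v3 = T, v4 = T, v5 = T, v6 = T, v7 = T, v8 = T, v9 = F, v10 = F

v6 occurs only positively in the remaining clauses — set v6 = True.
v10 occurs only negated in the remaining clauses — set v10 = False.
Set v1 = True and propagate.
For the remaining variables, v2 = False, v3 = True, v4 = True, v5 = True, v7 = True, v8 = True, v9 = False works.
Every clause has at least one true literal under this assignment.
Check each clause:
  1. {v9, v3} — v3 is true.
  2. {v5, v4} — v4 is true.
  3. {v7, ¬v5} — v7 is true.
  4. {¬v2, ¬v5} — ¬v2 is true.
  5. {v7, v9} — v7 is true.
  6. {v9, v5} — v5 is true.
  7. {v7, ¬v5, v1} — v1 is true.
  8. {¬v9, v6} — v6 is true.
  9. {v9, ¬v1, v8} — v8 is true.
  10. {v3, ¬v2} — v3 is true.
  11. {¬v3, v5} — v5 is true.
  12. {v6, v3} — v3 is true.
  13. {v1, v5} — v1 is true.
  14. {¬v3, ¬v9, v6} — v6 is true.
  15. {¬v7, ¬v9} — ¬v9 is true.
  16. {v1, v9} — v1 is true.
  17. {¬v9, v7} — v7 is true.
  18. {v5, v2} — v5 is true.
  19. {¬v9, ¬v8} — ¬v9 is true.
  20. {¬v2, ¬v4} — ¬v2 is true.
  21. {¬v10, v8, v4} — v8 is true.
  22. {v7, v8, ¬v2} — v8 is true.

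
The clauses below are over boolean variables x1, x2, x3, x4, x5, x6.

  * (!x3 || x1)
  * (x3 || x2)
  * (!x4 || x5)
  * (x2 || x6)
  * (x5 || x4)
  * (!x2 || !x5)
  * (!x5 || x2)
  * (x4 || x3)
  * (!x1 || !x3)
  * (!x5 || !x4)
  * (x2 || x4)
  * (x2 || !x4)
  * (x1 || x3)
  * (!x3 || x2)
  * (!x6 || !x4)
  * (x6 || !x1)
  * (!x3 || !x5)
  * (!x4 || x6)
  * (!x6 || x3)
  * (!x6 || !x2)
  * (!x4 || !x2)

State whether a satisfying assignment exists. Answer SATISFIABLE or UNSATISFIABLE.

x2 = True:
  propagation gives x5=False, x4=False; an empty clause results — contradiction.
x2 = False:
  propagation gives x3=True; an empty clause results — contradiction.
Every branch closes, so no satisfying assignment exists.

UNSATISFIABLE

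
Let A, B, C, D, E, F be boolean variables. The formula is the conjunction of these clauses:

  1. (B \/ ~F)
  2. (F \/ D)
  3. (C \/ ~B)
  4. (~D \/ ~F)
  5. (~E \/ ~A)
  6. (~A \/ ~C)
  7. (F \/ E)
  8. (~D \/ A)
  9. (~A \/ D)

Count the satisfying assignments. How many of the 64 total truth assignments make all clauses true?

2

Satisfying assignments:
  A=F B=T C=T D=F E=F F=T
  A=F B=T C=T D=F E=T F=T
That's 2 in total.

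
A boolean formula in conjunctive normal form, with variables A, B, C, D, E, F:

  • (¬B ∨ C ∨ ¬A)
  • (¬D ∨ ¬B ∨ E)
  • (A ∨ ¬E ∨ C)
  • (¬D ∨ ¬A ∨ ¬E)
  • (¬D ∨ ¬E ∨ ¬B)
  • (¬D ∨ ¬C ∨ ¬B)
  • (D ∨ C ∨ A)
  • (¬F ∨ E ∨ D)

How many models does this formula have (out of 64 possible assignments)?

Case analysis on D and E:
  D=T, E=T: remaining (A,B,C,F) ∈ {(F,F,T,F); (F,F,T,T)} — 2.
  D=T, E=F: forces B=F; A, C, F free → 2^3 = 8.
  D=F, E=T: F free; 5 ways for (A,B,C) × 2^1 = 10.
  D=F, E=F: 5 of the 16 assignments to (A,B,C,F) work.
Total: 2 + 8 + 10 + 5 = 25.

25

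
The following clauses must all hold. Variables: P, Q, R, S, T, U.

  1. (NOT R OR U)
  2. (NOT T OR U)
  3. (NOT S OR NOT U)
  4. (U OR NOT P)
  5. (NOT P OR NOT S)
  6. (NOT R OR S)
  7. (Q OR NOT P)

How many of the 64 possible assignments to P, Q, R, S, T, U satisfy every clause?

10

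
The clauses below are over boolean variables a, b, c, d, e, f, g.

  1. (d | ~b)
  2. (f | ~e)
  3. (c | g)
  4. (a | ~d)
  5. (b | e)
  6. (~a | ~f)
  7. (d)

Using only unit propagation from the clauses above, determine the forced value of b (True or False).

True

Unit clause (d) sets d = True.
(a | ~d) with d = True leaves only a, so a = True.
(~a | ~f): since a = True, the clause reduces to (~f). f = False.
In (~e | f), f is now false; ~e must hold, so e = False.
(b | e) with e = False leaves only b, so b = True.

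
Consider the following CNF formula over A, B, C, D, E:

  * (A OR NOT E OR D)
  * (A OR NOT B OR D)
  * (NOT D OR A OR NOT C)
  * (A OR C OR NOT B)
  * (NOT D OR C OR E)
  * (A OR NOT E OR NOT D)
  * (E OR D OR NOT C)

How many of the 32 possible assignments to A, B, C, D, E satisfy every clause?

13

Case analysis on D and A:
  D=T, A=T: B free; 3 ways for (C,E) × 2^1 = 6.
  D=T, A=F: a clause becomes empty — 0.
  D=F, A=T: B free; 3 ways for (C,E) × 2^1 = 6.
  D=F, A=F: remaining (B,C,E) ∈ {(F,F,F)} — 1.
Total: 6 + 0 + 6 + 1 = 13.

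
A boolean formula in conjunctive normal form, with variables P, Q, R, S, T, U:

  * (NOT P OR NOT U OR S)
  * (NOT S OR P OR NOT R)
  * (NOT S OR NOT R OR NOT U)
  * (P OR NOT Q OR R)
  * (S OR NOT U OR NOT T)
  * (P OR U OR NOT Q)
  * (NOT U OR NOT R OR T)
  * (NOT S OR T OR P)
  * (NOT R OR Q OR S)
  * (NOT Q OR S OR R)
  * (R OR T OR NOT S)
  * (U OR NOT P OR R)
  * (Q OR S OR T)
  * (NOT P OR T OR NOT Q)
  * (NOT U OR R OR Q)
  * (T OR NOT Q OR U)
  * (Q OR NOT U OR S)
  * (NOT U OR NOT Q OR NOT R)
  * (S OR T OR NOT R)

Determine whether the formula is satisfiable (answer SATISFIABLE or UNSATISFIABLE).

SATISFIABLE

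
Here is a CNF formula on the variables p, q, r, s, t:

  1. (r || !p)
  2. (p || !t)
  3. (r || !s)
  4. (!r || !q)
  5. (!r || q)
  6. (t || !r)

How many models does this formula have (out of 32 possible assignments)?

Satisfying assignments:
  p=0 q=0 r=0 s=0 t=0
  p=0 q=1 r=0 s=0 t=0
Count: 2.

2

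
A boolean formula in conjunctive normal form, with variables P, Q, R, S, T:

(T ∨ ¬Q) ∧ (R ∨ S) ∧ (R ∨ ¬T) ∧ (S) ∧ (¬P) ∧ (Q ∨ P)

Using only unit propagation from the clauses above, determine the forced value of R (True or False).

(S) stands alone — S = True.
(¬P) stands alone — P = False.
(P ∨ Q) with P = False leaves only Q, so Q = True.
In (T ∨ ¬Q), ¬Q is now false; T must hold, so T = True.
(R ∨ ¬T) with T = True leaves only R, so R = True.

True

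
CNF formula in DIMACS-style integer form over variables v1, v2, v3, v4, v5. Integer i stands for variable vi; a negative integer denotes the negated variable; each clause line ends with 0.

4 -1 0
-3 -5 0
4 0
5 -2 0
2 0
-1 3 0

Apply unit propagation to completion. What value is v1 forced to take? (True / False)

Unit clause (v4) sets v4 = True.
Unit clause (v2) sets v2 = True.
In (¬v2 ∨ v5), ¬v2 is now false; v5 must hold, so v5 = True.
From (¬v3 ∨ ¬v5) and v5 = True: v3 = False.
In (v3 ∨ ¬v1), v3 is now false; ¬v1 must hold, so v1 = False.

False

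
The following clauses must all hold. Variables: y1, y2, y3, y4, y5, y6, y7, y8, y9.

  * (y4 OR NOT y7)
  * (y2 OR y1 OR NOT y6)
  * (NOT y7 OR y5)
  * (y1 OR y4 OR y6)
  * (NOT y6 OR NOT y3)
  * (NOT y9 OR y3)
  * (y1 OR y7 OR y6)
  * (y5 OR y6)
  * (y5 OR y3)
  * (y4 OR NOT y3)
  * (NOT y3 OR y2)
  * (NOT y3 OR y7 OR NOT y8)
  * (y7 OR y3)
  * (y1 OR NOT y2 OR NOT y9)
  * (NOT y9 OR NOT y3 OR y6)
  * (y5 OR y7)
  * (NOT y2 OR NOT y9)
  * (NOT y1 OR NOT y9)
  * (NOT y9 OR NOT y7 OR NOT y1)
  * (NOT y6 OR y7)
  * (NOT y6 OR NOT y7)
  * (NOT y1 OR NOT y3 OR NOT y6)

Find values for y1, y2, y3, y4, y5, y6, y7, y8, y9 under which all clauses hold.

Pure literal: y4 appears only positively; assign y4 = True.
y5 occurs only positively in the remaining clauses — set y5 = True.
Set y1 = False and propagate.
Set y2 = True and propagate.
  then y9 is forced to False.
Try y3 = True.
  then y6 is forced to False.
  then y7 is forced to True.
y8 is now unconstrained; take y8 = False.

y1 = 0, y2 = 1, y3 = 1, y4 = 1, y5 = 1, y6 = 0, y7 = 1, y8 = 0, y9 = 0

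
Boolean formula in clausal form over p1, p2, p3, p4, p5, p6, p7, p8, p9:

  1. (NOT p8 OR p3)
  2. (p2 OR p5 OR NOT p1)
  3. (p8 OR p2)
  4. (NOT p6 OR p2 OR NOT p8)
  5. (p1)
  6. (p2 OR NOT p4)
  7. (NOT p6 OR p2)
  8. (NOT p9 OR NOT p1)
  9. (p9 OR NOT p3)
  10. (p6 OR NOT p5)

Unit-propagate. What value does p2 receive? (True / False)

True

(p1) stands alone — p1 = True.
(NOT p9 OR NOT p1): since p1 = True, the clause reduces to (NOT p9). p9 = False.
From (NOT p3 OR p9) and p9 = False: p3 = False.
(NOT p8 OR p3) with p3 = False leaves only NOT p8, so p8 = False.
(p2 OR p8) with p8 = False leaves only p2, so p2 = True.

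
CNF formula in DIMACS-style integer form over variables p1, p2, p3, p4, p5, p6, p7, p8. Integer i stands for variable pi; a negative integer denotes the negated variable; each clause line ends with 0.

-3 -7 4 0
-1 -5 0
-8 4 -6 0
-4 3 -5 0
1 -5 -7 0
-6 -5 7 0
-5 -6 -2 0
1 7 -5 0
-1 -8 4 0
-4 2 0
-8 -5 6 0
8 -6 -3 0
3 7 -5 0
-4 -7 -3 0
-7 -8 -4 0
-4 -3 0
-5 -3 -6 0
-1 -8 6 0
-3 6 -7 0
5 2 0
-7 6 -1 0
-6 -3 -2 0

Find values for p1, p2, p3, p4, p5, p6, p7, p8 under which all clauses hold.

p1 = False, p2 = True, p3 = False, p4 = False, p5 = False, p6 = False, p7 = True, p8 = False

Try p1 = False.
Branch on p2: take p2 = True.
Try p3 = False.
The remaining clauses are satisfied by p4 = False, p5 = False, p6 = False, p7 = True, p8 = False.
Every clause has at least one true literal under this assignment.
Check each clause:
  1. (p4 ∨ ¬p7 ∨ ¬p3) — ¬p3 is true.
  2. (¬p5 ∨ ¬p1) — ¬p5 is true.
  3. (¬p6 ∨ ¬p8 ∨ p4) — ¬p8 is true.
  4. (¬p4 ∨ ¬p5 ∨ p3) — ¬p5 is true.
  5. (¬p7 ∨ ¬p5 ∨ p1) — ¬p5 is true.
  6. (¬p6 ∨ p7 ∨ ¬p5) — ¬p6 is true.
  7. (¬p5 ∨ ¬p6 ∨ ¬p2) — ¬p6 is true.
  8. (p1 ∨ p7 ∨ ¬p5) — ¬p5 is true.
  9. (¬p8 ∨ p4 ∨ ¬p1) — ¬p8 is true.
  10. (p2 ∨ ¬p4) — p2 is true.
  11. (¬p5 ∨ ¬p8 ∨ p6) — ¬p8 is true.
  12. (p8 ∨ ¬p3 ∨ ¬p6) — ¬p6 is true.
  13. (p3 ∨ ¬p5 ∨ p7) — ¬p5 is true.
  14. (¬p3 ∨ ¬p7 ∨ ¬p4) — ¬p4 is true.
  15. (¬p8 ∨ ¬p4 ∨ ¬p7) — ¬p8 is true.
  16. (¬p3 ∨ ¬p4) — ¬p4 is true.
  17. (¬p5 ∨ ¬p3 ∨ ¬p6) — ¬p6 is true.
  18. (p6 ∨ ¬p8 ∨ ¬p1) — ¬p8 is true.
  19. (¬p3 ∨ p6 ∨ ¬p7) — ¬p3 is true.
  20. (p5 ∨ p2) — p2 is true.
  21. (¬p7 ∨ p6 ∨ ¬p1) — ¬p1 is true.
  22. (¬p2 ∨ ¬p3 ∨ ¬p6) — ¬p6 is true.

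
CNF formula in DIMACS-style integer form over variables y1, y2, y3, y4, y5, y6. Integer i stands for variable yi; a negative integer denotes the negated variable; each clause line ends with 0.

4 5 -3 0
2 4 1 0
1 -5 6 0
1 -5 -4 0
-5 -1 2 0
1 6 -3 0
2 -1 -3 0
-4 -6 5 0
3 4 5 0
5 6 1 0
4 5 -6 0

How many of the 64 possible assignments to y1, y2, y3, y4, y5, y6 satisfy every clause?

13

Case analysis on y5 and y1:
  y5=1, y1=1: forces y2=1; y3, y4, y6 free → 2^3 = 8.
  y5=1, y1=0: remaining (y2,y3,y4,y6) ∈ {(1,0,0,1); (1,1,0,1)} — 2.
  y5=0, y1=1: remaining (y2,y3,y4,y6) ∈ {(0,0,1,0); (1,0,1,0); (1,1,1,0)} — 3.
  y5=0, y1=0: a clause becomes empty — 0.
Total: 8 + 2 + 3 + 0 = 13.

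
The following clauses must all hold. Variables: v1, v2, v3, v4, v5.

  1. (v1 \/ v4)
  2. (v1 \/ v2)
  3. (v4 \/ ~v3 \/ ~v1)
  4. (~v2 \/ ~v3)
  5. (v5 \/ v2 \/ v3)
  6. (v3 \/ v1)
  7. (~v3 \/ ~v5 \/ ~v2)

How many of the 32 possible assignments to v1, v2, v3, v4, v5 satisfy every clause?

8

Satisfying assignments:
  v1=1 v2=0 v3=0 v4=0 v5=1
  v1=1 v2=0 v3=0 v4=1 v5=1
  v1=1 v2=0 v3=1 v4=1 v5=0
  v1=1 v2=0 v3=1 v4=1 v5=1
  v1=1 v2=1 v3=0 v4=0 v5=0
  v1=1 v2=1 v3=0 v4=0 v5=1
  v1=1 v2=1 v3=0 v4=1 v5=0
  v1=1 v2=1 v3=0 v4=1 v5=1
That's 8 in total.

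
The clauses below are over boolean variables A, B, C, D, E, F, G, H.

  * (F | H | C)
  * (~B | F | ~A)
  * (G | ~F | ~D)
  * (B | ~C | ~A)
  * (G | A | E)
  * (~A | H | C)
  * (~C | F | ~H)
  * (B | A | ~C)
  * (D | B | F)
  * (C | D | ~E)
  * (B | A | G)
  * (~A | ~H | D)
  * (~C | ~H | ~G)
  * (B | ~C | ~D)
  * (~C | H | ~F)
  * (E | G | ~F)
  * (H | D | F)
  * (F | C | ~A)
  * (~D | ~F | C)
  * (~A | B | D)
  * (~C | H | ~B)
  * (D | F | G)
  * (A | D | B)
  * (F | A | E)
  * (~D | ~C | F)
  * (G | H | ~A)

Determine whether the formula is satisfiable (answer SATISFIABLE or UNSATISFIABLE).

SATISFIABLE

Try A = False.
Try B = True.
Try C = True.
  then H is forced to True.
  then F is forced to True.
  then G is forced to False.
  then D is forced to False.
  then E is forced to True.
Every clause has at least one true literal under this assignment.
So A=False, B=True, C=True, D=False, E=True, F=True, G=False, H=True is a satisfying assignment.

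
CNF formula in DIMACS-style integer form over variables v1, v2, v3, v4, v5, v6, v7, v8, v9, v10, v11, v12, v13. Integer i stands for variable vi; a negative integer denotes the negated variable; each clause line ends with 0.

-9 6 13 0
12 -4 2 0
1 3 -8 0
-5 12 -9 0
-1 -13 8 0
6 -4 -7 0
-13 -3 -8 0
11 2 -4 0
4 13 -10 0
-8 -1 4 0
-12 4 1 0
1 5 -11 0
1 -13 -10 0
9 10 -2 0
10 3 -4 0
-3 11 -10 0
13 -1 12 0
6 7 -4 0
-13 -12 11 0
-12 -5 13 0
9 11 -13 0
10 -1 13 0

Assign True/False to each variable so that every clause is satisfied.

v1=F  v2=F  v3=T  v4=T  v5=T  v6=T  v7=T  v8=F  v9=T  v10=F  v11=T  v12=T  v13=T

Pure literal: v6 appears only positively; assign v6 = True.
Branch on v1: take v1 = False.
Try v2 = False.
Branch on v3: take v3 = True.
For the remaining variables, v4 = True, v5 = True, v7 = True, v8 = False, v9 = True, v10 = False, v11 = True, v12 = True, v13 = True works.
Every clause has at least one true literal under this assignment.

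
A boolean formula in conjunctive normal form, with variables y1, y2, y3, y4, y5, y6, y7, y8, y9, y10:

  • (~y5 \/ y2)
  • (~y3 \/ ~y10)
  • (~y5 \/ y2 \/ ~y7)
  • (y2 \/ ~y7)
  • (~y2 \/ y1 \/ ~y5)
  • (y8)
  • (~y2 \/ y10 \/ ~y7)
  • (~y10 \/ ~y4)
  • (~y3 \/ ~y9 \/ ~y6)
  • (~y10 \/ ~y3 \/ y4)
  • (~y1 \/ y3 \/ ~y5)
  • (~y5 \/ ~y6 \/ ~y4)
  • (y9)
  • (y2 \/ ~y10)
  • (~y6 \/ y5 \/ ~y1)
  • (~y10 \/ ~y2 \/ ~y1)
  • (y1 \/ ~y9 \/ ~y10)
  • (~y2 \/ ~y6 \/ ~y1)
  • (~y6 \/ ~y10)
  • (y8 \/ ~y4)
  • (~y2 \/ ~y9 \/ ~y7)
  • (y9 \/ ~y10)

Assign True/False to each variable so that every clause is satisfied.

y1 = F  y2 = T  y3 = T  y4 = F  y5 = F  y6 = F  y7 = F  y8 = T  y9 = T  y10 = F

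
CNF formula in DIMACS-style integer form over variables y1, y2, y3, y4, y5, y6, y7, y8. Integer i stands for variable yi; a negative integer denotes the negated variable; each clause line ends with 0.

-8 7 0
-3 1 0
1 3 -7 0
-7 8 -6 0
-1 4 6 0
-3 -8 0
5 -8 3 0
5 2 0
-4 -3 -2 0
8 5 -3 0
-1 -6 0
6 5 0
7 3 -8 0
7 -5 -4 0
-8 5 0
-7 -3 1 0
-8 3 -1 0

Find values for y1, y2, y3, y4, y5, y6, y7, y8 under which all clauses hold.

y1=0  y2=1  y3=0  y4=0  y5=1  y6=1  y7=0  y8=0

Check each clause:
  1. (y7 OR NOT y8) — NOT y8 is true.
  2. (NOT y3 OR y1) — NOT y3 is true.
  3. (NOT y7 OR y1 OR y3) — NOT y7 is true.
  4. (y8 OR NOT y7 OR NOT y6) — NOT y7 is true.
  5. (y6 OR NOT y1 OR y4) — y6 is true.
  6. (NOT y8 OR NOT y3) — NOT y8 is true.
  7. (y3 OR y5 OR NOT y8) — NOT y8 is true.
  8. (y2 OR y5) — y2 is true.
  9. (NOT y3 OR NOT y2 OR NOT y4) — NOT y4 is true.
  10. (y8 OR y5 OR NOT y3) — NOT y3 is true.
  11. (NOT y1 OR NOT y6) — NOT y1 is true.
  12. (y6 OR y5) — y5 is true.
  13. (NOT y8 OR y3 OR y7) — NOT y8 is true.
  14. (y7 OR NOT y4 OR NOT y5) — NOT y4 is true.
  15. (y5 OR NOT y8) — NOT y8 is true.
  16. (y1 OR NOT y3 OR NOT y7) — NOT y7 is true.
  17. (NOT y1 OR NOT y8 OR y3) — NOT y8 is true.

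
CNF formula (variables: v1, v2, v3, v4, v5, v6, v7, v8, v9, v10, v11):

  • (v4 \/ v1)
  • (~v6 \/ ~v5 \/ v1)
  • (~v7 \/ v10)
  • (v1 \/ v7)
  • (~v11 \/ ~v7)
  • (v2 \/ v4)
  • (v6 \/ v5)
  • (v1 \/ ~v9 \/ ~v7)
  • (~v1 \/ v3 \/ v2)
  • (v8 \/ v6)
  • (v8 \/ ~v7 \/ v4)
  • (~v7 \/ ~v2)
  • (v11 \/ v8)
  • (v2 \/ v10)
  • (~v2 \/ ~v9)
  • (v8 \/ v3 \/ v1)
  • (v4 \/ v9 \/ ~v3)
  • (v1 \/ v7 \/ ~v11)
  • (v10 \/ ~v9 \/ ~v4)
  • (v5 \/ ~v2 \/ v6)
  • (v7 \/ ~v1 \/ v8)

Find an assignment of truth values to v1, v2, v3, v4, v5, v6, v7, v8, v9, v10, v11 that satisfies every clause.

v1=True, v2=True, v3=False, v4=False, v5=True, v6=True, v7=False, v8=True, v9=False, v10=True, v11=True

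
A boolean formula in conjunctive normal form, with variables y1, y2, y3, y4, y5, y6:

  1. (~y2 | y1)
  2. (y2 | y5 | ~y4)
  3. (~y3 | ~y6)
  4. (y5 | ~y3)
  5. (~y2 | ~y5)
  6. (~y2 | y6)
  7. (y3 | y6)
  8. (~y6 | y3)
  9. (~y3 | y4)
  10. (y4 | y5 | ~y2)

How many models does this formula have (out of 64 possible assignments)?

The models are:
  y1=F y2=F y3=T y4=T y5=T y6=F
  y1=T y2=F y3=T y4=T y5=T y6=F
Count: 2.

2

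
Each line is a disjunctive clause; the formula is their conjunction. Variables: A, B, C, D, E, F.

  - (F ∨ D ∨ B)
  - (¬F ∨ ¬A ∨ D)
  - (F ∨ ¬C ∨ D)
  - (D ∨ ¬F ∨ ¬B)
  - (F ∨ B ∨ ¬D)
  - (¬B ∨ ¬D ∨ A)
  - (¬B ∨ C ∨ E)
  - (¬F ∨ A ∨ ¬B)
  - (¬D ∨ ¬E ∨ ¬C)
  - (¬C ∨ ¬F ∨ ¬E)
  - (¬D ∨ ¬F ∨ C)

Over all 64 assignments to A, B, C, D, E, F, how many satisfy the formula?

Split on D, then F.
  D=1, F=1: remaining (A,B,C,E) ∈ {(0,0,1,0); (1,0,1,0); (1,1,1,0)} — 3.
  D=1, F=0: remaining (A,B,C,E) ∈ {(1,1,0,1); (1,1,1,0)} — 2.
  D=0, F=1: remaining (A,B,C,E) ∈ {(0,0,0,0); (0,0,0,1); (0,0,1,0)} — 3.
  D=0, F=0: remaining (A,B,C,E) ∈ {(0,1,0,1); (1,1,0,1)} — 2.
Total: 3 + 2 + 3 + 2 = 10.

10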